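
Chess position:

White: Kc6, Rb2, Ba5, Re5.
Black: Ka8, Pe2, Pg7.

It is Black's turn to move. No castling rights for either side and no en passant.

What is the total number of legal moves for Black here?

Black to move; king on a8.
In check: no.
Legal moves: Ka7, g6, e1=Q, e1=R, e1=B, e1=N, g5.
Count: 7.

7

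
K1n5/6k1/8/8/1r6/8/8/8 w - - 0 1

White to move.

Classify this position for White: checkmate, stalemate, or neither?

White to move; white king on a8.
In check: no.
King squares — a7: attacked by Nc8; b7: attacked by Rb4; b8: attacked by Rb4.
Legal moves for White: none.
Not in check and no legal moves → stalemate.

stalemate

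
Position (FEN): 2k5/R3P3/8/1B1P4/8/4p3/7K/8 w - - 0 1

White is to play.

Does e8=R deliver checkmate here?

yes

After e8=R: black king on c8; in check: yes, from the white rook on e8.
King squares — b7: attacked by Ra7; c7: attacked by Ra7; d7: attacked by Bb5; b8: attacked by Re8; d8: attacked by Re8.
Black has no legal moves → checkmate.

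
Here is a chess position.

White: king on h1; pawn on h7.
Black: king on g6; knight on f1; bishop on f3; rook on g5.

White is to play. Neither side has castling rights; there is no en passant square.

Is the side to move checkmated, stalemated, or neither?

checkmate

White to move; white king on h1.
In check: yes, from the black bishop on f3.
King squares — g1: attacked by Rg5; g2: attacked by Bf3; h2: attacked by Nf1.
Legal moves for White: none.
In check with no legal moves → checkmate.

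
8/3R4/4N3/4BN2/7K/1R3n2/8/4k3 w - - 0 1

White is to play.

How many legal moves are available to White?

White to move; king on h4.
In check: yes, from the black knight on f3.
Legal moves: Kh5, Kg4, Kh3, Kg3, Rxf3.
Count: 5.

5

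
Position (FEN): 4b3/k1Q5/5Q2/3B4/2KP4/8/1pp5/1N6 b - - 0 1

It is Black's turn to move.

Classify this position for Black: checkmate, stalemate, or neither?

Black to move; black king on a7.
In check: yes, from the white queen on c7.
King squares — a6: attacked by Qf6; b6: attacked by Qf6; b7: attacked by Bd5; a8: attacked by Bd5; b8: attacked by Qc7.
Legal moves for Black: none.
In check with no legal moves → checkmate.

checkmate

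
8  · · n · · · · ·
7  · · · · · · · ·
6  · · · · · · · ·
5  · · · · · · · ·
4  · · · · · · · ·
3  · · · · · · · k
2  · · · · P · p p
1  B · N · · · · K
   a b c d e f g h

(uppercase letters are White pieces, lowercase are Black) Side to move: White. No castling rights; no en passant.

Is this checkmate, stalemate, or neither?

White to move; white king on h1.
In check: yes, from the black pawn on g2.
King squares — g1: attacked by Ph2; g2: attacked by Kh3; h2: attacked by Kh3.
Legal moves for White: none.
In check with no legal moves → checkmate.

checkmate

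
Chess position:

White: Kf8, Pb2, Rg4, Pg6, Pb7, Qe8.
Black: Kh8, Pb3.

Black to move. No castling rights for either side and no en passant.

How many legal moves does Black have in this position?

0

Black to move; king on h8.
In check: no.
Legal moves: none.
Count: 0.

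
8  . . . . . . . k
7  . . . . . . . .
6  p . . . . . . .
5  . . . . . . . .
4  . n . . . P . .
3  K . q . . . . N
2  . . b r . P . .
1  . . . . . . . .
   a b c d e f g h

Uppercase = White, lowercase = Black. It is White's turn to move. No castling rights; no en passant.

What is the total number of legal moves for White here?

0

White to move; king on a3.
In check: yes, from the black queen on c3.
Legal moves: none.
Count: 0.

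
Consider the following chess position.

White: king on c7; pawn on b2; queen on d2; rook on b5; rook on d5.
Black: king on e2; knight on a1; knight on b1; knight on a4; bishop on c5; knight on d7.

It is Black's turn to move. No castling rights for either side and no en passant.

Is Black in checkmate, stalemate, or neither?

Black to move; black king on e2.
In check: yes, from the white queen on d2.
Legal moves for Black: Kf3, Kf1, Nxd2.
Black is in check but has 3 legal moves → neither.

neither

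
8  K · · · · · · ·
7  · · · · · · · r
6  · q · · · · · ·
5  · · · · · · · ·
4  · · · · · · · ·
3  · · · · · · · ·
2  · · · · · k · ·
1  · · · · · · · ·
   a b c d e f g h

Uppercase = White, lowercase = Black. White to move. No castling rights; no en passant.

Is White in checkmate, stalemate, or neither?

stalemate

White to move; white king on a8.
In check: no.
King squares — a7: attacked by Qb6; b7: attacked by Qb6; b8: attacked by Qb6.
Legal moves for White: none.
Not in check and no legal moves → stalemate.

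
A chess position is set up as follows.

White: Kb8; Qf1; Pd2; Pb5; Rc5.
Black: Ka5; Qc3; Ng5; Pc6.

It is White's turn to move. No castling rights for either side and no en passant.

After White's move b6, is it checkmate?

After b6: black king on a5; in check: yes, from the white rook on c5.
Black has 4 legal replies: Kxb6, Kb4, Ka4, Qxc5.
In check but a legal move exists → not checkmate.

no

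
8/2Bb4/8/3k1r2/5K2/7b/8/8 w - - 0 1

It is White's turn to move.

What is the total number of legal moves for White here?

2

White to move; king on f4.
In check: yes, from the black rook on f5.
Legal moves: Kg3, Ke3.
Count: 2.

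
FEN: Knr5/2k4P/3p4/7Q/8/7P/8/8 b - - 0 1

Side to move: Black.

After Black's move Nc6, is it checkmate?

After Nc6: white king on a8; in check: yes, from the black rook on c8.
King squares — a7: attacked by Nc6; b7: attacked by Kc7; b8: attacked by Nc6.
White has no legal moves → checkmate.

yes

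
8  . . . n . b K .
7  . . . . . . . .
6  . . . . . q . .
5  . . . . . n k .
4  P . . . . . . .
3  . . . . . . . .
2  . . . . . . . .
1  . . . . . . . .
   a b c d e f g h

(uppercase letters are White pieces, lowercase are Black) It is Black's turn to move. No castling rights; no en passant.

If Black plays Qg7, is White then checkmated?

After Qg7: white king on g8; in check: yes, from the black queen on g7.
King squares — f7: attacked by Qg7; g7: attacked by Nf5; h7: attacked by Qg7; f8: attacked by Qg7; h8: attacked by Qg7.
White has no legal moves → checkmate.

yes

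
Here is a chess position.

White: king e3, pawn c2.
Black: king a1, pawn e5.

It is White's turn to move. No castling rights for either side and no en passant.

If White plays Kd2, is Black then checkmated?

no

After Kd2: black king on a1; in check: no.
Black is not in check, so this cannot be checkmate.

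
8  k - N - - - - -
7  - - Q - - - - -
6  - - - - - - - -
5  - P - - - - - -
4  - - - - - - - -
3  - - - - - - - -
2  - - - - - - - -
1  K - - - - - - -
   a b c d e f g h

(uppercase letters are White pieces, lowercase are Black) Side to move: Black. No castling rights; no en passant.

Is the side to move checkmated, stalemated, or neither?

Black to move; black king on a8.
In check: no.
King squares — a7: attacked by Qc7; b7: attacked by Qc7; b8: attacked by Qc7.
Legal moves for Black: none.
Not in check and no legal moves → stalemate.

stalemate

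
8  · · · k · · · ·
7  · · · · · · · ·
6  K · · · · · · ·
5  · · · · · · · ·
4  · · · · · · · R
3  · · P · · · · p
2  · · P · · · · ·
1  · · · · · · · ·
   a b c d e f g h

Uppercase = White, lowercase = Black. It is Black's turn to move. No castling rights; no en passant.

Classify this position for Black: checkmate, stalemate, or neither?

neither

Black to move; black king on d8.
In check: no.
Legal moves for Black: Ke8, Kc8, Ke7, Kd7, Kc7, h2.
Black has 6 legal moves and is not in check → neither.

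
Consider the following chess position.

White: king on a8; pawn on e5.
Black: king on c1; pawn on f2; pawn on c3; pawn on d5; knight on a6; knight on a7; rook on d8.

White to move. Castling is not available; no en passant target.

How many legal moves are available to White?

2

White to move; king on a8.
In check: yes, from the black rook on d8.
Legal moves: Kb7, Kxa7.
Count: 2.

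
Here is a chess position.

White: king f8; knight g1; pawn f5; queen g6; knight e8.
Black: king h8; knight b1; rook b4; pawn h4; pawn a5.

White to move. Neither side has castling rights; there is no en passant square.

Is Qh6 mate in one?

After Qh6: black king on h8; in check: yes, from the white queen on h6.
King squares — g7: attacked by Qh6; h7: attacked by Qh6; g8: attacked by Kf8.
Black has no legal moves → checkmate.

yes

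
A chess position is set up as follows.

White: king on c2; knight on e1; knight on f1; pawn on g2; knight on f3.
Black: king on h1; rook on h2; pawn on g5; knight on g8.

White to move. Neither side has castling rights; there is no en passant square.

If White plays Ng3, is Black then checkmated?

After Ng3: black king on h1; in check: yes, from the white knight on g3.
King squares — g1: attacked by Nf3; g2: attacked by Ne1; h2: own rook.
Black has no legal moves → checkmate.

yes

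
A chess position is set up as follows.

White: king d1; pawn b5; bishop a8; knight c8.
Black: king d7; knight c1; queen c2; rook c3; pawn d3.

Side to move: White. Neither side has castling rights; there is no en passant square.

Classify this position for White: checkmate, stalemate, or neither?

White to move; white king on d1.
In check: yes, from the black queen on c2.
Legal moves for White: Ke1.
White is in check but has 1 legal move → neither.

neither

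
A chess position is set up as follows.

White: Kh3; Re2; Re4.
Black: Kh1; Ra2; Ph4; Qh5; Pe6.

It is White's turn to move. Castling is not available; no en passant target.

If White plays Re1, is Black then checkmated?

After Re1: black king on h1; in check: yes, from the white rook on e1.
King squares — g1: attacked by Re1; g2: attacked by Kh3; h2: attacked by Kh3.
Black has no legal moves → checkmate.

yes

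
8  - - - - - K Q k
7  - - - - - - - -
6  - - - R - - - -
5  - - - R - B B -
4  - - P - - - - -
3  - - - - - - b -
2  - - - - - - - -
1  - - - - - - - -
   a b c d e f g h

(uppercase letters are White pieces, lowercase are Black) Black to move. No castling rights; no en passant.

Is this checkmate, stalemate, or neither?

Black to move; black king on h8.
In check: yes, from the white queen on g8.
King squares — g7: attacked by Kf8; h7: attacked by Bf5; g8: attacked by Kf8.
Legal moves for Black: none.
In check with no legal moves → checkmate.

checkmate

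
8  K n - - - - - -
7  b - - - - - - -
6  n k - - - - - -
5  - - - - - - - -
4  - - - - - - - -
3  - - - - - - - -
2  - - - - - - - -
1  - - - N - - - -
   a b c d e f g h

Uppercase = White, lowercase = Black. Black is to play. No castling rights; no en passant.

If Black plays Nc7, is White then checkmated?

After Nc7: white king on a8; in check: yes, from the black knight on c7.
King squares — a7: attacked by Kb6; b7: attacked by Kb6; b8: attacked by Ba7.
White has no legal moves → checkmate.

yes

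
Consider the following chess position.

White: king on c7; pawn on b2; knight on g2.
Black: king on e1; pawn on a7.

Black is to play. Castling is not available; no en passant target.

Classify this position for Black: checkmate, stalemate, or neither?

Black to move; black king on e1.
In check: yes, from the white knight on g2.
King squares — d1: available; f1: available; d2: available; e2: available; f2: available.
Legal moves for Black: Kf2, Ke2, Kd2, Kf1, Kd1.
Black is in check but has 5 legal moves → neither.

neither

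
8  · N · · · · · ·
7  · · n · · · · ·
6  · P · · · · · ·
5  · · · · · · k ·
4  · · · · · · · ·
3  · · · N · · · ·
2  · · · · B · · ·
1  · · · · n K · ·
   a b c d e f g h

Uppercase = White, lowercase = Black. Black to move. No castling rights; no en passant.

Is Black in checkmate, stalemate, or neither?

Black to move; black king on g5.
In check: no.
Legal moves for Black: Ne8, Na8, Ne6, Na6, Nd5, Nb5, Kh6, Kg6, Kf6, Kf5, Kh4, Nf3, Nxd3, Ng2, Nc2.
Black has 15 legal moves and is not in check → neither.

neither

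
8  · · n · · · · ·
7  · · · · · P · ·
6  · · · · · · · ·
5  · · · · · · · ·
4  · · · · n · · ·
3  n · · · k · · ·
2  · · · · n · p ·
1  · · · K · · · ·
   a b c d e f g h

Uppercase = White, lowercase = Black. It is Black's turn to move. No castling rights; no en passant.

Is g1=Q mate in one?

After g1=Q: white king on d1; in check: yes, from the black queen on g1.
King squares — c1: attacked by Qg1; e1: attacked by Qg1; c2: attacked by Na3; d2: attacked by Ke3; e2: attacked by Ke3.
White has no legal moves → checkmate.

yes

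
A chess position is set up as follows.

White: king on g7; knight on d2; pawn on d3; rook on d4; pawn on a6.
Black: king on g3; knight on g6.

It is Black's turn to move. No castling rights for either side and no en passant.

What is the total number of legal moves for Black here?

10

Black to move; king on g3.
In check: no.
Legal moves: Nh8, Nf8, Ne7, Ne5, Nh4, Nf4, Kh3, Kh2, Kg2, Kf2.
Count: 10.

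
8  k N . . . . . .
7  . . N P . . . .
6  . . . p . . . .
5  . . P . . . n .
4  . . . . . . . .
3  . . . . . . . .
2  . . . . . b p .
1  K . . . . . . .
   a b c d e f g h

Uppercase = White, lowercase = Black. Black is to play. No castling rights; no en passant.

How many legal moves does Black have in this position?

3

Black to move; king on a8.
In check: yes, from the white knight on c7.
Legal moves: Kxb8, Kb7, Ka7.
Count: 3.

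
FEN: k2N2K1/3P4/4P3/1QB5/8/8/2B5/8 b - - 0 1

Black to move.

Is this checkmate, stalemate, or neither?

Black to move; black king on a8.
In check: no.
King squares — a7: attacked by Bc5; b7: attacked by Qb5; b8: attacked by Qb5.
Legal moves for Black: none.
Not in check and no legal moves → stalemate.

stalemate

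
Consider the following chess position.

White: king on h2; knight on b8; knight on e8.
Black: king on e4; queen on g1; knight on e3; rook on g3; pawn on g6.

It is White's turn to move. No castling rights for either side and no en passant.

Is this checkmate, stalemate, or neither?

White to move; white king on h2.
In check: yes, from the black queen on g1.
King squares — g1: attacked by Rg3; h1: attacked by Qg1; g2: attacked by Qg1; g3: attacked by Qg1; h3: attacked by Rg3.
Legal moves for White: none.
In check with no legal moves → checkmate.

checkmate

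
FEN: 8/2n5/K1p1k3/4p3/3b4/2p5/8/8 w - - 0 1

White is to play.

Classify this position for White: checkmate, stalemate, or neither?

White to move; white king on a6.
In check: yes, from the black knight on c7.
Legal moves for White: Kb7, Ka5.
White is in check but has 2 legal moves → neither.

neither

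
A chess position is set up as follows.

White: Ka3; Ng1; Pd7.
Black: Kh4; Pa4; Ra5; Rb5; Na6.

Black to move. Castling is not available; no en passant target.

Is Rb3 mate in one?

After Rb3: white king on a3; in check: yes, from the black rook on b3.
White has 1 legal reply: Ka2.
In check but a legal move exists → not checkmate.

no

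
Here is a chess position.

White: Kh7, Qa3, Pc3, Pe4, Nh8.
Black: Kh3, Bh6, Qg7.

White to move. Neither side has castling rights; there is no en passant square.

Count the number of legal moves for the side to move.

White to move; king on h7.
In check: yes, from the black queen on g7.
Legal moves: none.
Count: 0.

0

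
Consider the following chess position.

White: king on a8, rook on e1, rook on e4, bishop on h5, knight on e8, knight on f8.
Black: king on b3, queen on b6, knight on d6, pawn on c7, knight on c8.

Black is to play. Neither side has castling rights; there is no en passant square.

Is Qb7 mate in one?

After Qb7: white king on a8; in check: yes, from the black queen on b7.
King squares — a7: attacked by Qb7; b7: attacked by Nd6; b8: attacked by Qb7.
White has no legal moves → checkmate.

yes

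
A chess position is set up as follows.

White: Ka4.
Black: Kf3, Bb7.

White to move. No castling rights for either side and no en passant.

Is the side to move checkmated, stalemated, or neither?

neither

White to move; white king on a4.
In check: no.
Legal moves for White: Kb5, Ka5, Kb4, Kb3, Ka3.
White has 5 legal moves and is not in check → neither.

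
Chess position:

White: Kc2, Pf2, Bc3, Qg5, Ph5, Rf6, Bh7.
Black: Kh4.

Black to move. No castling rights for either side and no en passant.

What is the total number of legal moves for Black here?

2

Black to move; king on h4.
In check: yes, from the white queen on g5.
Legal moves: Kxg5, Kh3.
Count: 2.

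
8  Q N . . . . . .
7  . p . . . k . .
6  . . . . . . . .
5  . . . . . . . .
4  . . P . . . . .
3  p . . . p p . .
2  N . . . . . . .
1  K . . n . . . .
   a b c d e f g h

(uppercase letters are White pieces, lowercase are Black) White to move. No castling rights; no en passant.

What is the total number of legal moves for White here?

14

White to move; king on a1.
In check: no.
Legal moves: Nd7, Nc6, Na6, Qxb7+, Qa7, Qa6, Qa5, Qa4, Qxa3, Nb4, Nc3, Nc1, Kb1, c5.
Count: 14.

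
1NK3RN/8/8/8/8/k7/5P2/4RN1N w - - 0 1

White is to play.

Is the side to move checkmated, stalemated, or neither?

neither

White to move; white king on c8.
In check: no.
Legal moves for White include: Nf7, Ng6, Rf8, Rge8, Rd8, Rg7, Rg6, Rg5, Rg4, Rg3+, Rg2, Rg1, Kd8, Kd7, Kc7, Kb7, Nd7, Nc6, ... (list truncated; more exist).
White has legal moves and is not in check → neither.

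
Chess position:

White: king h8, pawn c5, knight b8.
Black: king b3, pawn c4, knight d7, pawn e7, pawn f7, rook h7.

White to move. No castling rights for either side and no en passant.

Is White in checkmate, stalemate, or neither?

White to move; white king on h8.
In check: yes, from the black rook on h7.
Legal moves for White: Kg8, Kxh7.
White is in check but has 2 legal moves → neither.

neither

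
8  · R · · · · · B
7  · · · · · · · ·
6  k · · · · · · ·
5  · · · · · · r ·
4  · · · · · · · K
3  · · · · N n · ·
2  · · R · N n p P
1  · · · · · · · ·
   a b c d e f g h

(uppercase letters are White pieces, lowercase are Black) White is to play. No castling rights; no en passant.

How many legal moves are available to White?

White to move; king on h4.
In check: yes, from the black knight on f3.
Legal moves: none.
Count: 0.

0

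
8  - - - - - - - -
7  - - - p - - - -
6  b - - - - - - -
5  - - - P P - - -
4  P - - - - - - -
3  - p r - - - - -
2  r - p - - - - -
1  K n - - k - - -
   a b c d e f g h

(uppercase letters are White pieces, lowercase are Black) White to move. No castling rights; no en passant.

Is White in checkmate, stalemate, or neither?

White to move; white king on a1.
In check: yes, from the black rook on a2.
King squares — b1: attacked by Pc2; a2: attacked by Pb3; b2: attacked by Ra2.
Legal moves for White: none.
In check with no legal moves → checkmate.

checkmate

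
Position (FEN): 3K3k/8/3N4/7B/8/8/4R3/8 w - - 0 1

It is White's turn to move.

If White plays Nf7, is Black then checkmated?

After Nf7: black king on h8; in check: yes, from the white knight on f7.
Black has 3 legal replies: Kg8, Kh7, Kg7.
In check but a legal move exists → not checkmate.

no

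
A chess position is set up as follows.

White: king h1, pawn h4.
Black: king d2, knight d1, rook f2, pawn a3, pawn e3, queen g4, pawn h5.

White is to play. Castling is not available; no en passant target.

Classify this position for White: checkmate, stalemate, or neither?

White to move; white king on h1.
In check: no.
King squares — g1: attacked by Qg4; g2: attacked by Rf2; h2: attacked by Rf2.
Legal moves for White: none.
Not in check and no legal moves → stalemate.

stalemate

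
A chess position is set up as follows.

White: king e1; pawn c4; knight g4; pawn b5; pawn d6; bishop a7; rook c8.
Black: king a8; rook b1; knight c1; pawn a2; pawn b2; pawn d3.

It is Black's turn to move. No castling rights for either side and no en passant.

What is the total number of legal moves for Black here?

2

Black to move; king on a8.
In check: yes, from the white rook on c8.
Legal moves: Kb7, Kxa7.
Count: 2.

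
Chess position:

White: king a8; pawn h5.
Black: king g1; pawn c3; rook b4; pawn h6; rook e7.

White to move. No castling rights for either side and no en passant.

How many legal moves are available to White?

White to move; king on a8.
In check: no.
Legal moves: none.
Count: 0.

0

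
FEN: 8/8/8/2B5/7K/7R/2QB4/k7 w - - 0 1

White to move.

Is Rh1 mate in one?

yes

After Rh1: black king on a1; in check: yes, from the white rook on h1.
King squares — b1: attacked by Rh1; a2: attacked by Qc2; b2: attacked by Qc2.
Black has no legal moves → checkmate.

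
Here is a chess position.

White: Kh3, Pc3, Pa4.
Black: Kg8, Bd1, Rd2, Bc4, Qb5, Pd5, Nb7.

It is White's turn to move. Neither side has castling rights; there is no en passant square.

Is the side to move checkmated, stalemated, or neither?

neither

White to move; white king on h3.
In check: no.
Legal moves for White: Kh4, Kg3, axb5, a5.
White has 4 legal moves and is not in check → neither.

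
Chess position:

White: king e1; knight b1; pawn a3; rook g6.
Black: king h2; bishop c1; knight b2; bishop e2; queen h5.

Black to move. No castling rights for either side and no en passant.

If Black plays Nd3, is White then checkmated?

After Nd3: white king on e1; in check: yes, from the black knight on d3.
King squares — d1: attacked by Be2; f1: attacked by Be2; d2: attacked by Bc1; e2: attacked by Qh5; f2: attacked by Nd3.
White has no legal moves → checkmate.

yes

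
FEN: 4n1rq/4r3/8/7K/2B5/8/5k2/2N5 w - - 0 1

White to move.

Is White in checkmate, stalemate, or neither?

checkmate

White to move; white king on h5.
In check: yes, from the black queen on h8.
King squares — g4: attacked by Rg8; h4: attacked by Qh8; g5: attacked by Rg8; g6: attacked by Rg8; h6: attacked by Qh8.
Legal moves for White: none.
In check with no legal moves → checkmate.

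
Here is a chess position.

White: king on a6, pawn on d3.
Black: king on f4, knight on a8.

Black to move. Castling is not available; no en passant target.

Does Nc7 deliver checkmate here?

After Nc7: white king on a6; in check: yes, from the black knight on c7.
White has 4 legal replies: Kb7, Ka7, Kb6, Ka5.
In check but a legal move exists → not checkmate.

no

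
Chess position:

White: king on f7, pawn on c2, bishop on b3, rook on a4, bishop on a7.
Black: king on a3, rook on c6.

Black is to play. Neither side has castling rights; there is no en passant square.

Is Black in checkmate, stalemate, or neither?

neither

Black to move; black king on a3.
In check: yes, from the white rook on a4.
King squares — a2: attacked by Bb3; b2: available; b3: attacked by Pc2; a4: attacked by Bb3; b4: attacked by Ra4.
Legal moves for Black: Kb2.
Black is in check but has 1 legal move → neither.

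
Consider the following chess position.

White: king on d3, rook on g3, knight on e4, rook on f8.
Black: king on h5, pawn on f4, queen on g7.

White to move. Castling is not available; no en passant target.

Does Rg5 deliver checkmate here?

no

After Rg5: black king on h5; in check: yes, from the white rook on g5.
Black has 3 legal replies: Kh6, Kh4, Qxg5.
In check but a legal move exists → not checkmate.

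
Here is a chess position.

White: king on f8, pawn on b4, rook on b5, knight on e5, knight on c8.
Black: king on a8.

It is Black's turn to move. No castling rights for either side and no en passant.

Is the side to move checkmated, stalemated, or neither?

Black to move; black king on a8.
In check: no.
King squares — a7: attacked by Nc8; b7: attacked by Rb5; b8: attacked by Rb5.
Legal moves for Black: none.
Not in check and no legal moves → stalemate.

stalemate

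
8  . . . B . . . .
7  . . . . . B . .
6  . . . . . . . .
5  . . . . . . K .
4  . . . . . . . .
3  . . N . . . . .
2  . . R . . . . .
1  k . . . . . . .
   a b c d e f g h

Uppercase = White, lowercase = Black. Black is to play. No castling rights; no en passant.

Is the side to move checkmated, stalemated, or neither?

stalemate

Black to move; black king on a1.
In check: no.
King squares — b1: attacked by Nc3; a2: attacked by Rc2; b2: attacked by Rc2.
Legal moves for Black: none.
Not in check and no legal moves → stalemate.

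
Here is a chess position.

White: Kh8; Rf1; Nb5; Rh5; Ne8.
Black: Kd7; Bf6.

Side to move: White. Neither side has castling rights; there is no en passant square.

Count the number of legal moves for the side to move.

5

White to move; king on h8.
In check: yes, from the black bishop on f6.
Legal moves: Kg8, Kh7, Ng7, Nxf6+, Rxf6.
Count: 5.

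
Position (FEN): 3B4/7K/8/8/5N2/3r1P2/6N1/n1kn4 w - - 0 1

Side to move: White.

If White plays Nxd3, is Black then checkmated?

After Nxd3: black king on c1; in check: yes, from the white knight on d3.
Black has 3 legal replies: Kd2, Kc2, Kb1.
In check but a legal move exists → not checkmate.

no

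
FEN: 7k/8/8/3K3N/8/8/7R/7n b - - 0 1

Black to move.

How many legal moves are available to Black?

4

Black to move; king on h8.
In check: no.
Legal moves: Kg8, Kh7, Ng3, Nf2.
Count: 4.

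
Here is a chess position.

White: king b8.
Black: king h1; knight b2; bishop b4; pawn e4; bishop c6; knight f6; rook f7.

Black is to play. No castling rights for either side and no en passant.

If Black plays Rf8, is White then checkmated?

no

After Rf8: white king on b8; in check: yes, from the black rook on f8.
White has 2 legal replies: Kc7, Ka7.
In check but a legal move exists → not checkmate.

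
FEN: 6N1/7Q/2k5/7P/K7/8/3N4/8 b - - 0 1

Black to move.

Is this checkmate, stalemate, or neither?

Black to move; black king on c6.
In check: no.
Legal moves for Black: Kd6, Kb6, Kd5, Kc5.
Black has 4 legal moves and is not in check → neither.

neither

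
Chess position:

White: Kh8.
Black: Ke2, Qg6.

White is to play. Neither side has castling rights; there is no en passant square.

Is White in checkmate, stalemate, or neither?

White to move; white king on h8.
In check: no.
King squares — g7: attacked by Qg6; h7: attacked by Qg6; g8: attacked by Qg6.
Legal moves for White: none.
Not in check and no legal moves → stalemate.

stalemate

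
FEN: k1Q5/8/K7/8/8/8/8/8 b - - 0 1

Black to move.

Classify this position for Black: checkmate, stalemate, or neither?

checkmate

Black to move; black king on a8.
In check: yes, from the white queen on c8.
King squares — a7: attacked by Ka6; b7: attacked by Ka6; b8: attacked by Qc8.
Legal moves for Black: none.
In check with no legal moves → checkmate.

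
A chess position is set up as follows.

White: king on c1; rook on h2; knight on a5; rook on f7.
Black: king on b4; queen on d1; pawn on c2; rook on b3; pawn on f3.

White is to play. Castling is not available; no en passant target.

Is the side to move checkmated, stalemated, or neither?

checkmate

White to move; white king on c1.
In check: yes, from the black queen on d1.
King squares — b1: attacked by Qd1; d1: attacked by Pc2; b2: attacked by Rb3; c2: attacked by Qd1; d2: attacked by Qd1.
Legal moves for White: none.
In check with no legal moves → checkmate.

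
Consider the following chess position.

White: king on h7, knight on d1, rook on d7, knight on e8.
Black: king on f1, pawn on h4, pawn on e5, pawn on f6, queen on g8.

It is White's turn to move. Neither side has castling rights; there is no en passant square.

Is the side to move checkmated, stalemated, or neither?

neither

White to move; white king on h7.
In check: yes, from the black queen on g8.
Legal moves for White: Kxg8, Kh6.
White is in check but has 2 legal moves → neither.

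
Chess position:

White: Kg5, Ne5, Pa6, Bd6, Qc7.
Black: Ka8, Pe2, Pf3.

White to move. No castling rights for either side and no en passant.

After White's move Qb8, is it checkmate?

After Qb8: black king on a8; in check: yes, from the white queen on b8.
King squares — a7: attacked by Qb8; b7: attacked by Pa6; b8: attacked by Bd6.
Black has no legal moves → checkmate.

yes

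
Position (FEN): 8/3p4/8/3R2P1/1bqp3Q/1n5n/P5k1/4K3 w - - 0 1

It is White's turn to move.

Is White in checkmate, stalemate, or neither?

neither

White to move; white king on e1.
In check: yes, from the black bishop on b4.
King squares — d1: available; f1: attacked by Kg2; d2: attacked by Nb3; e2: attacked by Qc4; f2: attacked by Kg2.
Legal moves for White: Kd1.
White is in check but has 1 legal move → neither.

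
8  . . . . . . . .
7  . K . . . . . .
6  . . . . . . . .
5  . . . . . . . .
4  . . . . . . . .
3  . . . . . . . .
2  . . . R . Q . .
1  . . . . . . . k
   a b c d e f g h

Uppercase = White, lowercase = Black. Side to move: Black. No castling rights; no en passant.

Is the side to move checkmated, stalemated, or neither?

stalemate

Black to move; black king on h1.
In check: no.
King squares — g1: attacked by Qf2; g2: attacked by Qf2; h2: attacked by Qf2.
Legal moves for Black: none.
Not in check and no legal moves → stalemate.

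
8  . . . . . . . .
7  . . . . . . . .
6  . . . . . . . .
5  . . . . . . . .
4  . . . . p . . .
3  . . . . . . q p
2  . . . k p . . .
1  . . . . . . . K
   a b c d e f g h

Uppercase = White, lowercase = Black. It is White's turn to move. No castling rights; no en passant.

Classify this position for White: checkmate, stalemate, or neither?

stalemate

White to move; white king on h1.
In check: no.
King squares — g1: attacked by Qg3; g2: attacked by Qg3; h2: attacked by Qg3.
Legal moves for White: none.
Not in check and no legal moves → stalemate.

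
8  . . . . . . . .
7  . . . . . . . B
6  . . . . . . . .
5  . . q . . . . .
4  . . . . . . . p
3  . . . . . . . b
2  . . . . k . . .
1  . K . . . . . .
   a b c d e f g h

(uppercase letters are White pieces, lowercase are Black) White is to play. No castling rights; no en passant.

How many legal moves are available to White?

White to move; king on b1.
In check: no.
Legal moves: Bg8, Bg6, Bf5, Be4, Bd3+, Bc2, Kb2, Ka2, Ka1.
Count: 9.

9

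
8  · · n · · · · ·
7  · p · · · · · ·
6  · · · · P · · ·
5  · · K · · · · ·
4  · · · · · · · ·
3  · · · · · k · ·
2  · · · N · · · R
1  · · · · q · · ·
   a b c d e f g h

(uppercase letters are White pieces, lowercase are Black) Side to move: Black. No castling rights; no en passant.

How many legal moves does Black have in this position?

Black to move; king on f3.
In check: yes, from the white knight on d2.
Legal moves: Kg4, Kf4, Kg3, Ke3, Qxd2.
Count: 5.

5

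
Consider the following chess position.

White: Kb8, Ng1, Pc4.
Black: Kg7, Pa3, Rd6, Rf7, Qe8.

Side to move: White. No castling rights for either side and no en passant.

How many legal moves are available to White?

White to move; king on b8.
In check: yes, from the black queen on e8.
Legal moves: none.
Count: 0.

0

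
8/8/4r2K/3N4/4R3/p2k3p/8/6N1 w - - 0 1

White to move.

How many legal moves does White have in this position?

6

White to move; king on h6.
In check: yes, from the black rook on e6.
Legal moves: Kh7, Kg7, Kh5, Kg5, Nf6, Rxe6.
Count: 6.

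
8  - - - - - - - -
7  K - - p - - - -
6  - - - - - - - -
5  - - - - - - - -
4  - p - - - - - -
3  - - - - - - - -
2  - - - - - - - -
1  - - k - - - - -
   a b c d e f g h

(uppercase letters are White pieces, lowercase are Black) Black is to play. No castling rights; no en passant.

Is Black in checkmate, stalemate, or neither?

Black to move; black king on c1.
In check: no.
Legal moves for Black: Kd2, Kc2, Kb2, Kd1, Kb1, d6, b3, d5.
Black has 8 legal moves and is not in check → neither.

neither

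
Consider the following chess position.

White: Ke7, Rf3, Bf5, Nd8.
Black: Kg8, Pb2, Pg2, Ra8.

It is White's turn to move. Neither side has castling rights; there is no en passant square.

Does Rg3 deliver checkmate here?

no

After Rg3: black king on g8; in check: yes, from the white rook on g3.
Black has 1 legal reply: Kh8.
In check but a legal move exists → not checkmate.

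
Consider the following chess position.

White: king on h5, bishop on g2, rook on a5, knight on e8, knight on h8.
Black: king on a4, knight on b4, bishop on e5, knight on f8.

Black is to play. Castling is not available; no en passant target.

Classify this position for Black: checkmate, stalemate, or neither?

neither

Black to move; black king on a4.
In check: yes, from the white rook on a5.
Legal moves for Black: Kxa5, Kb3.
Black is in check but has 2 legal moves → neither.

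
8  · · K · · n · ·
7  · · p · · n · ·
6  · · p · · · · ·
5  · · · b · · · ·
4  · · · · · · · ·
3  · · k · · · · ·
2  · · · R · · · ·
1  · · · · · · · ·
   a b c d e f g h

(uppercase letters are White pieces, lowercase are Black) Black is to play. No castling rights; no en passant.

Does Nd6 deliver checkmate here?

After Nd6: white king on c8; in check: yes, from the black knight on d6.
White has 3 legal replies: Kd8, Kb8, Kxc7.
In check but a legal move exists → not checkmate.

no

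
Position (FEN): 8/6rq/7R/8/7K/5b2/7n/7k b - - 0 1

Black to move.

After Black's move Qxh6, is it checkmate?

yes

After Qxh6: white king on h4; in check: yes, from the black queen on h6.
King squares — g3: attacked by Rg7; h3: attacked by Qh6; g4: attacked by Nh2; g5: attacked by Qh6; h5: attacked by Bf3.
White has no legal moves → checkmate.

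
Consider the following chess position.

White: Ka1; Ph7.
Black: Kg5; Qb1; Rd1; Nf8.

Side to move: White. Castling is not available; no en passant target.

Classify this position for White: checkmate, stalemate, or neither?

checkmate

White to move; white king on a1.
In check: yes, from the black queen on b1.
King squares — b1: attacked by Rd1; a2: attacked by Qb1; b2: attacked by Qb1.
Legal moves for White: none.
In check with no legal moves → checkmate.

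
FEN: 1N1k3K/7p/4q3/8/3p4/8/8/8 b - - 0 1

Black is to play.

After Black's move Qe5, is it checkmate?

no

After Qe5: white king on h8; in check: yes, from the black queen on e5.
White has 2 legal replies: Kg8, Kxh7.
In check but a legal move exists → not checkmate.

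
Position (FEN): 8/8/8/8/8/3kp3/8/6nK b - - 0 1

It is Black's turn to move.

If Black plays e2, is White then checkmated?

no

After e2: white king on h1; in check: no.
White is not in check, so this cannot be checkmate.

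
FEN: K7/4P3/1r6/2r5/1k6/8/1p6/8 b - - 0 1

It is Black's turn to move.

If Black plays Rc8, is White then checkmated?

After Rc8: white king on a8; in check: yes, from the black rook on c8.
White has 1 legal reply: Ka7.
In check but a legal move exists → not checkmate.

no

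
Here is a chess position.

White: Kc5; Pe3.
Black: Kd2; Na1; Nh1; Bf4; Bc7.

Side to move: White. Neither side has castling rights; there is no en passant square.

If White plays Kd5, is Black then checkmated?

After Kd5: black king on d2; in check: no.
Black is not in check, so this cannot be checkmate.

no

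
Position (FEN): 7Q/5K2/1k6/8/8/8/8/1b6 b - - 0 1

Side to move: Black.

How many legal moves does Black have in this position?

15

Black to move; king on b6.
In check: no.
Legal moves: Kc7, Kb7, Ka7, Kc6, Ka6, Kc5, Kb5, Ka5, Bh7, Bg6+, Bf5, Be4, Bd3, Bc2, Ba2+.
Count: 15.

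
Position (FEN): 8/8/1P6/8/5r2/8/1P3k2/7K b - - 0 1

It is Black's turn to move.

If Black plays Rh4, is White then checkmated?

After Rh4: white king on h1; in check: yes, from the black rook on h4.
King squares — g1: attacked by Kf2; g2: attacked by Kf2; h2: attacked by Rh4.
White has no legal moves → checkmate.

yes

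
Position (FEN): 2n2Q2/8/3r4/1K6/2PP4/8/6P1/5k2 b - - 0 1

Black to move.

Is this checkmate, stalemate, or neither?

neither

Black to move; black king on f1.
In check: yes, from the white queen on f8.
King squares — e1: available; g1: available; e2: available; f2: attacked by Qf8; g2: available.
Legal moves for Black: Kxg2, Ke2, Kg1, Ke1, Rf6.
Black is in check but has 5 legal moves → neither.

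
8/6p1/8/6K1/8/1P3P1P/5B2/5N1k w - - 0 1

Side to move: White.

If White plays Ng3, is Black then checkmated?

After Ng3: black king on h1; in check: yes, from the white knight on g3.
Black has 2 legal replies: Kh2, Kg2.
In check but a legal move exists → not checkmate.

no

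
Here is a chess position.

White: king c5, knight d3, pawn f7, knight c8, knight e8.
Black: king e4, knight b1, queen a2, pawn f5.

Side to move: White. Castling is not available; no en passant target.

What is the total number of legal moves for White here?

White to move; king on c5.
In check: no.
Legal moves: Ng7, Nc7, Nf6+, Ned6+, Ne7, Na7, Ncd6+, Nb6, Kd6, Kc6, Kb6, Kb5, Kb4, Ne5, Nf4, Nb4, Nf2+, Nb2, Ne1, Nc1, f8=Q, f8=R, f8=B, f8=N.
Count: 24.

24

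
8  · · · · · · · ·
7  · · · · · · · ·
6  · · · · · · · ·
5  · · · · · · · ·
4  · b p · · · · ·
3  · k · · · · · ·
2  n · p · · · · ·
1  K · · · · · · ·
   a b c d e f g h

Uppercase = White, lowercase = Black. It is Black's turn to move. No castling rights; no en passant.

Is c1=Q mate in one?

yes

After c1=Q: white king on a1; in check: yes, from the black queen on c1.
King squares — b1: attacked by Qc1; a2: attacked by Kb3; b2: attacked by Qc1.
White has no legal moves → checkmate.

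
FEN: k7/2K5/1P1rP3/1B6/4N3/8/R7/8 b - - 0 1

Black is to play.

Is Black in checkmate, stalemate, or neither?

checkmate

Black to move; black king on a8.
In check: yes, from the white rook on a2.
King squares — a7: attacked by Ra2; b7: attacked by Kc7; b8: attacked by Kc7.
Legal moves for Black: none.
In check with no legal moves → checkmate.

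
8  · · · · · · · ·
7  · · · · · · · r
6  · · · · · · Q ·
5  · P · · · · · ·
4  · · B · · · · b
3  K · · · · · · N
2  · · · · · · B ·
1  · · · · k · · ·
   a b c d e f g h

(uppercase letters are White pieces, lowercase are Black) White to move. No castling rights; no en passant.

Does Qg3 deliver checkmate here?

no

After Qg3: black king on e1; in check: yes, from the white queen on g3.
Black has 3 legal replies: Kd2, Kd1, Bxg3.
In check but a legal move exists → not checkmate.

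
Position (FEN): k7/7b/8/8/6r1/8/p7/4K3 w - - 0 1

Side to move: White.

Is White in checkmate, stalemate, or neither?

neither

White to move; white king on e1.
In check: no.
Legal moves for White: Kf2, Ke2, Kd2, Kf1, Kd1.
White has 5 legal moves and is not in check → neither.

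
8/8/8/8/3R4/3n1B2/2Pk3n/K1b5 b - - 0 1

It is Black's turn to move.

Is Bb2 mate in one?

no

After Bb2: white king on a1; in check: yes, from the black bishop on b2.
White has 2 legal replies: Ka2, Kb1.
In check but a legal move exists → not checkmate.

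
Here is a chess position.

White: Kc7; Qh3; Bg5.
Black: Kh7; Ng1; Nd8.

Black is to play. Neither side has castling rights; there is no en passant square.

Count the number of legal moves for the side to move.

Black to move; king on h7.
In check: yes, from the white queen on h3.
Legal moves: Kg8, Kg7, Kg6, Nxh3.
Count: 4.

4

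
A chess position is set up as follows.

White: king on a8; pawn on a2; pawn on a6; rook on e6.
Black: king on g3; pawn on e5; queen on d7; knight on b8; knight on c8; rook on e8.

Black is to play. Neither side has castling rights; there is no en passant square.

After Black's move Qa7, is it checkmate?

After Qa7: white king on a8; in check: yes, from the black queen on a7.
King squares — a7: attacked by Nc8; b7: attacked by Qa7; b8: attacked by Qa7.
White has no legal moves → checkmate.

yes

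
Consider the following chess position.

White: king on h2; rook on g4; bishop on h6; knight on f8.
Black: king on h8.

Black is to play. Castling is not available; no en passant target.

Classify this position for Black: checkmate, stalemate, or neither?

stalemate

Black to move; black king on h8.
In check: no.
King squares — g7: attacked by Rg4; h7: attacked by Nf8; g8: attacked by Rg4.
Legal moves for Black: none.
Not in check and no legal moves → stalemate.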